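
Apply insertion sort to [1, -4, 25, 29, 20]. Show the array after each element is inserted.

First element 1 is already 'sorted'
Insert -4: shifted 1 elements -> [-4, 1, 25, 29, 20]
Insert 25: shifted 0 elements -> [-4, 1, 25, 29, 20]
Insert 29: shifted 0 elements -> [-4, 1, 25, 29, 20]
Insert 20: shifted 2 elements -> [-4, 1, 20, 25, 29]


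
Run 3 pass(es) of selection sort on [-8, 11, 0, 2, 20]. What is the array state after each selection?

Pass 1: Select minimum -8 at index 0, swap -> [-8, 11, 0, 2, 20]
Pass 2: Select minimum 0 at index 2, swap -> [-8, 0, 11, 2, 20]
Pass 3: Select minimum 2 at index 3, swap -> [-8, 0, 2, 11, 20]


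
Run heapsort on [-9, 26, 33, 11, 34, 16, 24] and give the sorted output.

Build heap: [34, 26, 33, 11, -9, 16, 24]
Extract 34: [33, 26, 24, 11, -9, 16, 34]
Extract 33: [26, 16, 24, 11, -9, 33, 34]
Extract 26: [24, 16, -9, 11, 26, 33, 34]
Extract 24: [16, 11, -9, 24, 26, 33, 34]
Extract 16: [11, -9, 16, 24, 26, 33, 34]
Extract 11: [-9, 11, 16, 24, 26, 33, 34]


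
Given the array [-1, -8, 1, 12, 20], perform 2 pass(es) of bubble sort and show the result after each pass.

After pass 1: [-8, -1, 1, 12, 20] (1 swaps)
After pass 2: [-8, -1, 1, 12, 20] (0 swaps)
Total swaps: 1


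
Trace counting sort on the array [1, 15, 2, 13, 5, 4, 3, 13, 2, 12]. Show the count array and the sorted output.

Count array: [0, 1, 2, 1, 1, 1, 0, 0, 0, 0, 0, 0, 1, 2, 0, 1]
(count[i] = number of elements equal to i)
Cumulative count: [0, 1, 3, 4, 5, 6, 6, 6, 6, 6, 6, 6, 7, 9, 9, 10]
Sorted: [1, 2, 2, 3, 4, 5, 12, 13, 13, 15]


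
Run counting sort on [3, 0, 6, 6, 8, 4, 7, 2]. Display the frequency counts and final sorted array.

Count array: [1, 0, 1, 1, 1, 0, 2, 1, 1]
(count[i] = number of elements equal to i)
Cumulative count: [1, 1, 2, 3, 4, 4, 6, 7, 8]
Sorted: [0, 2, 3, 4, 6, 6, 7, 8]


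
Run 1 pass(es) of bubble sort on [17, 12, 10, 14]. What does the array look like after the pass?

After pass 1: [12, 10, 14, 17] (3 swaps)
Total swaps: 3


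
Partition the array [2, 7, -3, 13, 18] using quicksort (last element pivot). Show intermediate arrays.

Partition 1: pivot=18 at index 4 -> [2, 7, -3, 13, 18]
Partition 2: pivot=13 at index 3 -> [2, 7, -3, 13, 18]
Partition 3: pivot=-3 at index 0 -> [-3, 7, 2, 13, 18]
Partition 4: pivot=2 at index 1 -> [-3, 2, 7, 13, 18]


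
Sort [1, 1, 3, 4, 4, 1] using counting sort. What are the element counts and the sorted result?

Count array: [0, 3, 0, 1, 2]
(count[i] = number of elements equal to i)
Cumulative count: [0, 3, 3, 4, 6]
Sorted: [1, 1, 1, 3, 4, 4]


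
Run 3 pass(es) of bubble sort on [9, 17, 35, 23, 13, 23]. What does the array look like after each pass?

After pass 1: [9, 17, 23, 13, 23, 35] (3 swaps)
After pass 2: [9, 17, 13, 23, 23, 35] (1 swaps)
After pass 3: [9, 13, 17, 23, 23, 35] (1 swaps)
Total swaps: 5


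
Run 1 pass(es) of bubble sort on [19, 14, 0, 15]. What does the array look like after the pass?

After pass 1: [14, 0, 15, 19] (3 swaps)
Total swaps: 3


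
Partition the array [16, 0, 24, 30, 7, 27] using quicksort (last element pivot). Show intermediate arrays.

Partition 1: pivot=27 at index 4 -> [16, 0, 24, 7, 27, 30]
Partition 2: pivot=7 at index 1 -> [0, 7, 24, 16, 27, 30]
Partition 3: pivot=16 at index 2 -> [0, 7, 16, 24, 27, 30]


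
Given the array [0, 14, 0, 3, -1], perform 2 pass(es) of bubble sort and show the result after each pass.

After pass 1: [0, 0, 3, -1, 14] (3 swaps)
After pass 2: [0, 0, -1, 3, 14] (1 swaps)
Total swaps: 4


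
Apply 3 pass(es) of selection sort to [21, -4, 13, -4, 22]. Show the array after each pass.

Pass 1: Select minimum -4 at index 1, swap -> [-4, 21, 13, -4, 22]
Pass 2: Select minimum -4 at index 3, swap -> [-4, -4, 13, 21, 22]
Pass 3: Select minimum 13 at index 2, swap -> [-4, -4, 13, 21, 22]


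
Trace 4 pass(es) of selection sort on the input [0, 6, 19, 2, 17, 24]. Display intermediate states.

Pass 1: Select minimum 0 at index 0, swap -> [0, 6, 19, 2, 17, 24]
Pass 2: Select minimum 2 at index 3, swap -> [0, 2, 19, 6, 17, 24]
Pass 3: Select minimum 6 at index 3, swap -> [0, 2, 6, 19, 17, 24]
Pass 4: Select minimum 17 at index 4, swap -> [0, 2, 6, 17, 19, 24]


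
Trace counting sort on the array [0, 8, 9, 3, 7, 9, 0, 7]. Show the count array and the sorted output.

Count array: [2, 0, 0, 1, 0, 0, 0, 2, 1, 2]
(count[i] = number of elements equal to i)
Cumulative count: [2, 2, 2, 3, 3, 3, 3, 5, 6, 8]
Sorted: [0, 0, 3, 7, 7, 8, 9, 9]


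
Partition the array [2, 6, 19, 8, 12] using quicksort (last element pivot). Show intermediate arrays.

Partition 1: pivot=12 at index 3 -> [2, 6, 8, 12, 19]
Partition 2: pivot=8 at index 2 -> [2, 6, 8, 12, 19]
Partition 3: pivot=6 at index 1 -> [2, 6, 8, 12, 19]


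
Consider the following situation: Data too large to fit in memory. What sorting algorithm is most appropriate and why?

Best choice: External merge sort
Reason: Minimizes disk I/O by sequential reads/writes


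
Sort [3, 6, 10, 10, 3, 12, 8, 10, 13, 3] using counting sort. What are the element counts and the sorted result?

Count array: [0, 0, 0, 3, 0, 0, 1, 0, 1, 0, 3, 0, 1, 1]
(count[i] = number of elements equal to i)
Cumulative count: [0, 0, 0, 3, 3, 3, 4, 4, 5, 5, 8, 8, 9, 10]
Sorted: [3, 3, 3, 6, 8, 10, 10, 10, 12, 13]


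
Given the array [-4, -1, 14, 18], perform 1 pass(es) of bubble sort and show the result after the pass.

After pass 1: [-4, -1, 14, 18] (0 swaps)
Total swaps: 0


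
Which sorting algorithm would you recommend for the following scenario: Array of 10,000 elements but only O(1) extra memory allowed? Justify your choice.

Best choice: Heapsort
Reason: Heapsort rearranges the array in place using O(1) auxiliary space and still guarantees O(n log n) time; quicksort partitions in place but needs Theta(log n) stack space for recursion (O(n) in the worst case), and mergesort requires O(n) auxiliary space


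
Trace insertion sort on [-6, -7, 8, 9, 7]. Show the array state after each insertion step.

First element -6 is already 'sorted'
Insert -7: shifted 1 elements -> [-7, -6, 8, 9, 7]
Insert 8: shifted 0 elements -> [-7, -6, 8, 9, 7]
Insert 9: shifted 0 elements -> [-7, -6, 8, 9, 7]
Insert 7: shifted 2 elements -> [-7, -6, 7, 8, 9]


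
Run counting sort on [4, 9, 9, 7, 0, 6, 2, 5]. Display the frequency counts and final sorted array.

Count array: [1, 0, 1, 0, 1, 1, 1, 1, 0, 2]
(count[i] = number of elements equal to i)
Cumulative count: [1, 1, 2, 2, 3, 4, 5, 6, 6, 8]
Sorted: [0, 2, 4, 5, 6, 7, 9, 9]


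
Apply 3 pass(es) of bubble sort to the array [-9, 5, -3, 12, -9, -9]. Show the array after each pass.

After pass 1: [-9, -3, 5, -9, -9, 12] (3 swaps)
After pass 2: [-9, -3, -9, -9, 5, 12] (2 swaps)
After pass 3: [-9, -9, -9, -3, 5, 12] (2 swaps)
Total swaps: 7


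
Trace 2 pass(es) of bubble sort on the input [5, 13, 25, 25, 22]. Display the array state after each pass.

After pass 1: [5, 13, 25, 22, 25] (1 swaps)
After pass 2: [5, 13, 22, 25, 25] (1 swaps)
Total swaps: 2


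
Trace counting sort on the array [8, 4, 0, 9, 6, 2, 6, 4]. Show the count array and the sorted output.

Count array: [1, 0, 1, 0, 2, 0, 2, 0, 1, 1]
(count[i] = number of elements equal to i)
Cumulative count: [1, 1, 2, 2, 4, 4, 6, 6, 7, 8]
Sorted: [0, 2, 4, 4, 6, 6, 8, 9]


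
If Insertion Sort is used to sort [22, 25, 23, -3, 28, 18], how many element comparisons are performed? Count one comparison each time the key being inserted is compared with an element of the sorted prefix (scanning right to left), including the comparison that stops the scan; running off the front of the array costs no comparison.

Insert 25: 22 <= 25 (stop) = 1 comparison(s) -> [22, 25, 23, -3, 28, 18]
Insert 23: 25 > 23 (shift), 22 <= 23 (stop) = 2 comparison(s) -> [22, 23, 25, -3, 28, 18]
Insert -3: 25 > -3 (shift), 23 > -3 (shift), 22 > -3 (shift), reached front = 3 comparison(s) -> [-3, 22, 23, 25, 28, 18]
Insert 28: 25 <= 28 (stop) = 1 comparison(s) -> [-3, 22, 23, 25, 28, 18]
Insert 18: 28 > 18 (shift), 25 > 18 (shift), 23 > 18 (shift), 22 > 18 (shift), -3 <= 18 (stop) = 5 comparison(s) -> [-3, 18, 22, 23, 25, 28]
Total comparisons: 1 + 2 + 3 + 1 + 5 = 12


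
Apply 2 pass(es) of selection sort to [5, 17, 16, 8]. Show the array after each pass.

Pass 1: Select minimum 5 at index 0, swap -> [5, 17, 16, 8]
Pass 2: Select minimum 8 at index 3, swap -> [5, 8, 16, 17]


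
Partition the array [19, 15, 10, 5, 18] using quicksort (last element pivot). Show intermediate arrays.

Partition 1: pivot=18 at index 3 -> [15, 10, 5, 18, 19]
Partition 2: pivot=5 at index 0 -> [5, 10, 15, 18, 19]
Partition 3: pivot=15 at index 2 -> [5, 10, 15, 18, 19]


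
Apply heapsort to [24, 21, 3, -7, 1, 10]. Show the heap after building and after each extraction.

Build heap: [24, 21, 10, -7, 1, 3]
Extract 24: [21, 3, 10, -7, 1, 24]
Extract 21: [10, 3, 1, -7, 21, 24]
Extract 10: [3, -7, 1, 10, 21, 24]
Extract 3: [1, -7, 3, 10, 21, 24]
Extract 1: [-7, 1, 3, 10, 21, 24]


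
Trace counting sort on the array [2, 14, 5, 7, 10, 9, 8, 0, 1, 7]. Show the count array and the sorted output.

Count array: [1, 1, 1, 0, 0, 1, 0, 2, 1, 1, 1, 0, 0, 0, 1]
(count[i] = number of elements equal to i)
Cumulative count: [1, 2, 3, 3, 3, 4, 4, 6, 7, 8, 9, 9, 9, 9, 10]
Sorted: [0, 1, 2, 5, 7, 7, 8, 9, 10, 14]


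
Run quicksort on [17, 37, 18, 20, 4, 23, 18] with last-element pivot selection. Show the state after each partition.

Partition 1: pivot=18 at index 3 -> [17, 18, 4, 18, 37, 23, 20]
Partition 2: pivot=4 at index 0 -> [4, 18, 17, 18, 37, 23, 20]
Partition 3: pivot=17 at index 1 -> [4, 17, 18, 18, 37, 23, 20]
Partition 4: pivot=20 at index 4 -> [4, 17, 18, 18, 20, 23, 37]
Partition 5: pivot=37 at index 6 -> [4, 17, 18, 18, 20, 23, 37]


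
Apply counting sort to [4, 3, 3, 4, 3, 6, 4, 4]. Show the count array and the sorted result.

Count array: [0, 0, 0, 3, 4, 0, 1]
(count[i] = number of elements equal to i)
Cumulative count: [0, 0, 0, 3, 7, 7, 8]
Sorted: [3, 3, 3, 4, 4, 4, 4, 6]


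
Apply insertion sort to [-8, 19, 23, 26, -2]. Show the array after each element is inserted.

First element -8 is already 'sorted'
Insert 19: shifted 0 elements -> [-8, 19, 23, 26, -2]
Insert 23: shifted 0 elements -> [-8, 19, 23, 26, -2]
Insert 26: shifted 0 elements -> [-8, 19, 23, 26, -2]
Insert -2: shifted 3 elements -> [-8, -2, 19, 23, 26]


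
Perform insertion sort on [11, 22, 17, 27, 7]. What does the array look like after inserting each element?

First element 11 is already 'sorted'
Insert 22: shifted 0 elements -> [11, 22, 17, 27, 7]
Insert 17: shifted 1 elements -> [11, 17, 22, 27, 7]
Insert 27: shifted 0 elements -> [11, 17, 22, 27, 7]
Insert 7: shifted 4 elements -> [7, 11, 17, 22, 27]


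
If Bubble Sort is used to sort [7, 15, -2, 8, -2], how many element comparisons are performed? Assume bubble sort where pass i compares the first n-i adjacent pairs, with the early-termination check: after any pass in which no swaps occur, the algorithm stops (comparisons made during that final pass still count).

Pass 1: compare adjacent pairs (0,1)..(3,4) = 4 comparison(s), 3 swap(s) -> [7, -2, 8, -2, 15]
Pass 2: compare adjacent pairs (0,1)..(2,3) = 3 comparison(s), 2 swap(s) -> [-2, 7, -2, 8, 15]
Pass 3: compare adjacent pairs (0,1)..(1,2) = 2 comparison(s), 1 swap(s) -> [-2, -2, 7, 8, 15]
Pass 4: compare adjacent pairs (0,1)..(0,1) = 1 comparison(s), 0 swap(s) -> [-2, -2, 7, 8, 15]
No swaps in this pass, so bubble sort stops here.
Total comparisons: 4 + 3 + 2 + 1 = 10


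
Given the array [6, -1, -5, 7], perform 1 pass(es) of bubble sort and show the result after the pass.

After pass 1: [-1, -5, 6, 7] (2 swaps)
Total swaps: 2


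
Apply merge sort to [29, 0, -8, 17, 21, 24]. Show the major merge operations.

Divide and conquer:
  Merge [0] + [-8] -> [-8, 0]
  Merge [29] + [-8, 0] -> [-8, 0, 29]
  Merge [21] + [24] -> [21, 24]
  Merge [17] + [21, 24] -> [17, 21, 24]
  Merge [-8, 0, 29] + [17, 21, 24] -> [-8, 0, 17, 21, 24, 29]


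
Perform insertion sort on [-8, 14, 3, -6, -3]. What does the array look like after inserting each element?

First element -8 is already 'sorted'
Insert 14: shifted 0 elements -> [-8, 14, 3, -6, -3]
Insert 3: shifted 1 elements -> [-8, 3, 14, -6, -3]
Insert -6: shifted 2 elements -> [-8, -6, 3, 14, -3]
Insert -3: shifted 2 elements -> [-8, -6, -3, 3, 14]


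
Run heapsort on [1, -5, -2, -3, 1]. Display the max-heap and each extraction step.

Build heap: [1, 1, -2, -3, -5]
Extract 1: [1, -3, -2, -5, 1]
Extract 1: [-2, -3, -5, 1, 1]
Extract -2: [-3, -5, -2, 1, 1]
Extract -3: [-5, -3, -2, 1, 1]


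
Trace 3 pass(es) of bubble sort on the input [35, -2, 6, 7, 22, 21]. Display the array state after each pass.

After pass 1: [-2, 6, 7, 22, 21, 35] (5 swaps)
After pass 2: [-2, 6, 7, 21, 22, 35] (1 swaps)
After pass 3: [-2, 6, 7, 21, 22, 35] (0 swaps)
Total swaps: 6


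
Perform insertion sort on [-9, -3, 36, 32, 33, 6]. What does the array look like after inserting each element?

First element -9 is already 'sorted'
Insert -3: shifted 0 elements -> [-9, -3, 36, 32, 33, 6]
Insert 36: shifted 0 elements -> [-9, -3, 36, 32, 33, 6]
Insert 32: shifted 1 elements -> [-9, -3, 32, 36, 33, 6]
Insert 33: shifted 1 elements -> [-9, -3, 32, 33, 36, 6]
Insert 6: shifted 3 elements -> [-9, -3, 6, 32, 33, 36]


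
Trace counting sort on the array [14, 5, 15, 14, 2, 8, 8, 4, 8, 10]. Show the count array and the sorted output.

Count array: [0, 0, 1, 0, 1, 1, 0, 0, 3, 0, 1, 0, 0, 0, 2, 1]
(count[i] = number of elements equal to i)
Cumulative count: [0, 0, 1, 1, 2, 3, 3, 3, 6, 6, 7, 7, 7, 7, 9, 10]
Sorted: [2, 4, 5, 8, 8, 8, 10, 14, 14, 15]


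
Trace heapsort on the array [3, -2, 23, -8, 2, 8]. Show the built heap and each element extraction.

Build heap: [23, 2, 8, -8, -2, 3]
Extract 23: [8, 2, 3, -8, -2, 23]
Extract 8: [3, 2, -2, -8, 8, 23]
Extract 3: [2, -8, -2, 3, 8, 23]
Extract 2: [-2, -8, 2, 3, 8, 23]
Extract -2: [-8, -2, 2, 3, 8, 23]


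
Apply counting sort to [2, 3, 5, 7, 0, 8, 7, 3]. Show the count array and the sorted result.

Count array: [1, 0, 1, 2, 0, 1, 0, 2, 1]
(count[i] = number of elements equal to i)
Cumulative count: [1, 1, 2, 4, 4, 5, 5, 7, 8]
Sorted: [0, 2, 3, 3, 5, 7, 7, 8]


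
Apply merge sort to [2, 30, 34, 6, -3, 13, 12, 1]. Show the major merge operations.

Divide and conquer:
  Merge [2] + [30] -> [2, 30]
  Merge [34] + [6] -> [6, 34]
  Merge [2, 30] + [6, 34] -> [2, 6, 30, 34]
  Merge [-3] + [13] -> [-3, 13]
  Merge [12] + [1] -> [1, 12]
  Merge [-3, 13] + [1, 12] -> [-3, 1, 12, 13]
  Merge [2, 6, 30, 34] + [-3, 1, 12, 13] -> [-3, 1, 2, 6, 12, 13, 30, 34]


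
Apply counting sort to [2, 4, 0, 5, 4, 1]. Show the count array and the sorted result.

Count array: [1, 1, 1, 0, 2, 1]
(count[i] = number of elements equal to i)
Cumulative count: [1, 2, 3, 3, 5, 6]
Sorted: [0, 1, 2, 4, 4, 5]


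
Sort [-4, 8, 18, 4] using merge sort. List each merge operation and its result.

Divide and conquer:
  Merge [-4] + [8] -> [-4, 8]
  Merge [18] + [4] -> [4, 18]
  Merge [-4, 8] + [4, 18] -> [-4, 4, 8, 18]


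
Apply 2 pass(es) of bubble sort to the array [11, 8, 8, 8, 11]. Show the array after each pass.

After pass 1: [8, 8, 8, 11, 11] (3 swaps)
After pass 2: [8, 8, 8, 11, 11] (0 swaps)
Total swaps: 3


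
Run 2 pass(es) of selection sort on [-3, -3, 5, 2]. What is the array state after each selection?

Pass 1: Select minimum -3 at index 0, swap -> [-3, -3, 5, 2]
Pass 2: Select minimum -3 at index 1, swap -> [-3, -3, 5, 2]


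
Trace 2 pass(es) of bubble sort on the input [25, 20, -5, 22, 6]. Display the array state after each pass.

After pass 1: [20, -5, 22, 6, 25] (4 swaps)
After pass 2: [-5, 20, 6, 22, 25] (2 swaps)
Total swaps: 6


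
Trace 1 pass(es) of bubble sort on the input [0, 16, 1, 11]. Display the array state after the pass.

After pass 1: [0, 1, 11, 16] (2 swaps)
Total swaps: 2


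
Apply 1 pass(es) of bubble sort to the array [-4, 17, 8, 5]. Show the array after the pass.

After pass 1: [-4, 8, 5, 17] (2 swaps)
Total swaps: 2


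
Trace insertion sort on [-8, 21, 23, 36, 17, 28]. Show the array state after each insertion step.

First element -8 is already 'sorted'
Insert 21: shifted 0 elements -> [-8, 21, 23, 36, 17, 28]
Insert 23: shifted 0 elements -> [-8, 21, 23, 36, 17, 28]
Insert 36: shifted 0 elements -> [-8, 21, 23, 36, 17, 28]
Insert 17: shifted 3 elements -> [-8, 17, 21, 23, 36, 28]
Insert 28: shifted 1 elements -> [-8, 17, 21, 23, 28, 36]


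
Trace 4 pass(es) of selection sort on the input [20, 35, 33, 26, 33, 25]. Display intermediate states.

Pass 1: Select minimum 20 at index 0, swap -> [20, 35, 33, 26, 33, 25]
Pass 2: Select minimum 25 at index 5, swap -> [20, 25, 33, 26, 33, 35]
Pass 3: Select minimum 26 at index 3, swap -> [20, 25, 26, 33, 33, 35]
Pass 4: Select minimum 33 at index 3, swap -> [20, 25, 26, 33, 33, 35]


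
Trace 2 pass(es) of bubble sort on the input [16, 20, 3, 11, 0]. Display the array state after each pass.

After pass 1: [16, 3, 11, 0, 20] (3 swaps)
After pass 2: [3, 11, 0, 16, 20] (3 swaps)
Total swaps: 6


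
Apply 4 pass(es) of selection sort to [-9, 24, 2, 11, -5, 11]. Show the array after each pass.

Pass 1: Select minimum -9 at index 0, swap -> [-9, 24, 2, 11, -5, 11]
Pass 2: Select minimum -5 at index 4, swap -> [-9, -5, 2, 11, 24, 11]
Pass 3: Select minimum 2 at index 2, swap -> [-9, -5, 2, 11, 24, 11]
Pass 4: Select minimum 11 at index 3, swap -> [-9, -5, 2, 11, 24, 11]


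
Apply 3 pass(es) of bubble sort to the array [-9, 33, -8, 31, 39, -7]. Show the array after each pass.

After pass 1: [-9, -8, 31, 33, -7, 39] (3 swaps)
After pass 2: [-9, -8, 31, -7, 33, 39] (1 swaps)
After pass 3: [-9, -8, -7, 31, 33, 39] (1 swaps)
Total swaps: 5


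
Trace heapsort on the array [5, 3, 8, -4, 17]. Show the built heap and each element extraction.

Build heap: [17, 5, 8, -4, 3]
Extract 17: [8, 5, 3, -4, 17]
Extract 8: [5, -4, 3, 8, 17]
Extract 5: [3, -4, 5, 8, 17]
Extract 3: [-4, 3, 5, 8, 17]


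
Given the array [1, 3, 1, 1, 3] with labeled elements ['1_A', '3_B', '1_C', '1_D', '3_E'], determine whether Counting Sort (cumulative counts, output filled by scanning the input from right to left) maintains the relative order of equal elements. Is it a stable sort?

Trace Counting Sort on the labeled array (the key is the number; the letter only tracks identity):
  Counts for values 0..3: [0, 3, 0, 2]
  Cumulative counts: [0, 3, 3, 5]
  Scan right to left: place 3_E at output index 4
  Scan right to left: place 1_D at output index 2
  Scan right to left: place 1_C at output index 1
  Scan right to left: place 3_B at output index 3
  Scan right to left: place 1_A at output index 0
  Output: [1_A, 1_C, 1_D, 3_B, 3_E]
Equal keys:
  value 1: originally 1_A, 1_C, 1_D; after sorting 1_A, 1_C, 1_D -> order preserved
  value 3: originally 3_B, 3_E; after sorting 3_B, 3_E -> order preserved
All equal keys kept their original relative order. Counting Sort is stable: scanning the input right to left with decreasing cumulative counts places later duplicates at later output positions.
Answer: Stable


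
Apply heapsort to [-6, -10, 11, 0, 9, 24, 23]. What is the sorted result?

Build heap: [24, 9, 23, 0, -10, 11, -6]
Extract 24: [23, 9, 11, 0, -10, -6, 24]
Extract 23: [11, 9, -6, 0, -10, 23, 24]
Extract 11: [9, 0, -6, -10, 11, 23, 24]
Extract 9: [0, -10, -6, 9, 11, 23, 24]
Extract 0: [-6, -10, 0, 9, 11, 23, 24]
Extract -6: [-10, -6, 0, 9, 11, 23, 24]


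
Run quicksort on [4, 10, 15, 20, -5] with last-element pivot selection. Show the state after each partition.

Partition 1: pivot=-5 at index 0 -> [-5, 10, 15, 20, 4]
Partition 2: pivot=4 at index 1 -> [-5, 4, 15, 20, 10]
Partition 3: pivot=10 at index 2 -> [-5, 4, 10, 20, 15]
Partition 4: pivot=15 at index 3 -> [-5, 4, 10, 15, 20]


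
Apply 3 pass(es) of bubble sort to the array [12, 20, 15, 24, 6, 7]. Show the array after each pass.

After pass 1: [12, 15, 20, 6, 7, 24] (3 swaps)
After pass 2: [12, 15, 6, 7, 20, 24] (2 swaps)
After pass 3: [12, 6, 7, 15, 20, 24] (2 swaps)
Total swaps: 7


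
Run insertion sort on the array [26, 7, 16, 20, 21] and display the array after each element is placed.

First element 26 is already 'sorted'
Insert 7: shifted 1 elements -> [7, 26, 16, 20, 21]
Insert 16: shifted 1 elements -> [7, 16, 26, 20, 21]
Insert 20: shifted 1 elements -> [7, 16, 20, 26, 21]
Insert 21: shifted 1 elements -> [7, 16, 20, 21, 26]


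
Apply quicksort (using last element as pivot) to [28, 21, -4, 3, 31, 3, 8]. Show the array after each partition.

Partition 1: pivot=8 at index 3 -> [-4, 3, 3, 8, 31, 28, 21]
Partition 2: pivot=3 at index 2 -> [-4, 3, 3, 8, 31, 28, 21]
Partition 3: pivot=3 at index 1 -> [-4, 3, 3, 8, 31, 28, 21]
Partition 4: pivot=21 at index 4 -> [-4, 3, 3, 8, 21, 28, 31]
Partition 5: pivot=31 at index 6 -> [-4, 3, 3, 8, 21, 28, 31]


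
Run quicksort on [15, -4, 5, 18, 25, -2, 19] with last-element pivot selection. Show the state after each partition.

Partition 1: pivot=19 at index 5 -> [15, -4, 5, 18, -2, 19, 25]
Partition 2: pivot=-2 at index 1 -> [-4, -2, 5, 18, 15, 19, 25]
Partition 3: pivot=15 at index 3 -> [-4, -2, 5, 15, 18, 19, 25]


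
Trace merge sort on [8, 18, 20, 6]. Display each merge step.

Divide and conquer:
  Merge [8] + [18] -> [8, 18]
  Merge [20] + [6] -> [6, 20]
  Merge [8, 18] + [6, 20] -> [6, 8, 18, 20]


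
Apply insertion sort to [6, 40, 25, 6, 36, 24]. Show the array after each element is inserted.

First element 6 is already 'sorted'
Insert 40: shifted 0 elements -> [6, 40, 25, 6, 36, 24]
Insert 25: shifted 1 elements -> [6, 25, 40, 6, 36, 24]
Insert 6: shifted 2 elements -> [6, 6, 25, 40, 36, 24]
Insert 36: shifted 1 elements -> [6, 6, 25, 36, 40, 24]
Insert 24: shifted 3 elements -> [6, 6, 24, 25, 36, 40]


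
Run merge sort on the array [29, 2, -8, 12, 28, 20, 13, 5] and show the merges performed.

Divide and conquer:
  Merge [29] + [2] -> [2, 29]
  Merge [-8] + [12] -> [-8, 12]
  Merge [2, 29] + [-8, 12] -> [-8, 2, 12, 29]
  Merge [28] + [20] -> [20, 28]
  Merge [13] + [5] -> [5, 13]
  Merge [20, 28] + [5, 13] -> [5, 13, 20, 28]
  Merge [-8, 2, 12, 29] + [5, 13, 20, 28] -> [-8, 2, 5, 12, 13, 20, 28, 29]


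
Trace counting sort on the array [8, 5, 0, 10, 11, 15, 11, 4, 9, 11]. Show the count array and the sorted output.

Count array: [1, 0, 0, 0, 1, 1, 0, 0, 1, 1, 1, 3, 0, 0, 0, 1]
(count[i] = number of elements equal to i)
Cumulative count: [1, 1, 1, 1, 2, 3, 3, 3, 4, 5, 6, 9, 9, 9, 9, 10]
Sorted: [0, 4, 5, 8, 9, 10, 11, 11, 11, 15]


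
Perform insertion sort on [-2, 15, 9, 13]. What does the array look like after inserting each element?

First element -2 is already 'sorted'
Insert 15: shifted 0 elements -> [-2, 15, 9, 13]
Insert 9: shifted 1 elements -> [-2, 9, 15, 13]
Insert 13: shifted 1 elements -> [-2, 9, 13, 15]


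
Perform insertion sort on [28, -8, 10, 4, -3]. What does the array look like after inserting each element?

First element 28 is already 'sorted'
Insert -8: shifted 1 elements -> [-8, 28, 10, 4, -3]
Insert 10: shifted 1 elements -> [-8, 10, 28, 4, -3]
Insert 4: shifted 2 elements -> [-8, 4, 10, 28, -3]
Insert -3: shifted 3 elements -> [-8, -3, 4, 10, 28]


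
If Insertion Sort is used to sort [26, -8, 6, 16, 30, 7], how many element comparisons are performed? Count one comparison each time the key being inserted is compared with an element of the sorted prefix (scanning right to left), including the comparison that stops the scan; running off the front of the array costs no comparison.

Insert -8: 26 > -8 (shift), reached front = 1 comparison(s) -> [-8, 26, 6, 16, 30, 7]
Insert 6: 26 > 6 (shift), -8 <= 6 (stop) = 2 comparison(s) -> [-8, 6, 26, 16, 30, 7]
Insert 16: 26 > 16 (shift), 6 <= 16 (stop) = 2 comparison(s) -> [-8, 6, 16, 26, 30, 7]
Insert 30: 26 <= 30 (stop) = 1 comparison(s) -> [-8, 6, 16, 26, 30, 7]
Insert 7: 30 > 7 (shift), 26 > 7 (shift), 16 > 7 (shift), 6 <= 7 (stop) = 4 comparison(s) -> [-8, 6, 7, 16, 26, 30]
Total comparisons: 1 + 2 + 2 + 1 + 4 = 10


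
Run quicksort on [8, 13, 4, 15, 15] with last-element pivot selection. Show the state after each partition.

Partition 1: pivot=15 at index 4 -> [8, 13, 4, 15, 15]
Partition 2: pivot=15 at index 3 -> [8, 13, 4, 15, 15]
Partition 3: pivot=4 at index 0 -> [4, 13, 8, 15, 15]
Partition 4: pivot=8 at index 1 -> [4, 8, 13, 15, 15]


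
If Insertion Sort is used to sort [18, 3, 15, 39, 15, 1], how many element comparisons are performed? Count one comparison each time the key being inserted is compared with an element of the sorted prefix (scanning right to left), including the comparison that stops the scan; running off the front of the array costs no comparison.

Insert 3: 18 > 3 (shift), reached front = 1 comparison(s) -> [3, 18, 15, 39, 15, 1]
Insert 15: 18 > 15 (shift), 3 <= 15 (stop) = 2 comparison(s) -> [3, 15, 18, 39, 15, 1]
Insert 39: 18 <= 39 (stop) = 1 comparison(s) -> [3, 15, 18, 39, 15, 1]
Insert 15: 39 > 15 (shift), 18 > 15 (shift), 15 <= 15 (stop) = 3 comparison(s) -> [3, 15, 15, 18, 39, 1]
Insert 1: 39 > 1 (shift), 18 > 1 (shift), 15 > 1 (shift), 15 > 1 (shift), 3 > 1 (shift), reached front = 5 comparison(s) -> [1, 3, 15, 15, 18, 39]
Total comparisons: 1 + 2 + 1 + 3 + 5 = 12


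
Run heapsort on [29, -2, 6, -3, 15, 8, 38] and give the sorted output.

Build heap: [38, 15, 29, -3, -2, 8, 6]
Extract 38: [29, 15, 8, -3, -2, 6, 38]
Extract 29: [15, 6, 8, -3, -2, 29, 38]
Extract 15: [8, 6, -2, -3, 15, 29, 38]
Extract 8: [6, -3, -2, 8, 15, 29, 38]
Extract 6: [-2, -3, 6, 8, 15, 29, 38]
Extract -2: [-3, -2, 6, 8, 15, 29, 38]


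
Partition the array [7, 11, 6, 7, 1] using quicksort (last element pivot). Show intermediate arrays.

Partition 1: pivot=1 at index 0 -> [1, 11, 6, 7, 7]
Partition 2: pivot=7 at index 3 -> [1, 6, 7, 7, 11]
Partition 3: pivot=7 at index 2 -> [1, 6, 7, 7, 11]


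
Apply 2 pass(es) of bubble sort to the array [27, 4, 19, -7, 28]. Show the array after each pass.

After pass 1: [4, 19, -7, 27, 28] (3 swaps)
After pass 2: [4, -7, 19, 27, 28] (1 swaps)
Total swaps: 4


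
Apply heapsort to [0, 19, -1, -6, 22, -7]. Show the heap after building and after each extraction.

Build heap: [22, 19, -1, -6, 0, -7]
Extract 22: [19, 0, -1, -6, -7, 22]
Extract 19: [0, -6, -1, -7, 19, 22]
Extract 0: [-1, -6, -7, 0, 19, 22]
Extract -1: [-6, -7, -1, 0, 19, 22]
Extract -6: [-7, -6, -1, 0, 19, 22]


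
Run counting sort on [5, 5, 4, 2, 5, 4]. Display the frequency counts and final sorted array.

Count array: [0, 0, 1, 0, 2, 3]
(count[i] = number of elements equal to i)
Cumulative count: [0, 0, 1, 1, 3, 6]
Sorted: [2, 4, 4, 5, 5, 5]


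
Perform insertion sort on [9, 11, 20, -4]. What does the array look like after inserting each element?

First element 9 is already 'sorted'
Insert 11: shifted 0 elements -> [9, 11, 20, -4]
Insert 20: shifted 0 elements -> [9, 11, 20, -4]
Insert -4: shifted 3 elements -> [-4, 9, 11, 20]


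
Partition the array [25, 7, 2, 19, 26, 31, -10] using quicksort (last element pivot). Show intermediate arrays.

Partition 1: pivot=-10 at index 0 -> [-10, 7, 2, 19, 26, 31, 25]
Partition 2: pivot=25 at index 4 -> [-10, 7, 2, 19, 25, 31, 26]
Partition 3: pivot=19 at index 3 -> [-10, 7, 2, 19, 25, 31, 26]
Partition 4: pivot=2 at index 1 -> [-10, 2, 7, 19, 25, 31, 26]
Partition 5: pivot=26 at index 5 -> [-10, 2, 7, 19, 25, 26, 31]


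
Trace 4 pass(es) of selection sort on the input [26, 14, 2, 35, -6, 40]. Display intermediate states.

Pass 1: Select minimum -6 at index 4, swap -> [-6, 14, 2, 35, 26, 40]
Pass 2: Select minimum 2 at index 2, swap -> [-6, 2, 14, 35, 26, 40]
Pass 3: Select minimum 14 at index 2, swap -> [-6, 2, 14, 35, 26, 40]
Pass 4: Select minimum 26 at index 4, swap -> [-6, 2, 14, 26, 35, 40]


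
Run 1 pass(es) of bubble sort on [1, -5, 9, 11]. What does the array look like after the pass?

After pass 1: [-5, 1, 9, 11] (1 swaps)
Total swaps: 1


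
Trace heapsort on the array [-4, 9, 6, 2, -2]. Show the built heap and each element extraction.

Build heap: [9, 2, 6, -4, -2]
Extract 9: [6, 2, -2, -4, 9]
Extract 6: [2, -4, -2, 6, 9]
Extract 2: [-2, -4, 2, 6, 9]
Extract -2: [-4, -2, 2, 6, 9]


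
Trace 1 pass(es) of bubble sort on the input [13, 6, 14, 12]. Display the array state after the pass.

After pass 1: [6, 13, 12, 14] (2 swaps)
Total swaps: 2


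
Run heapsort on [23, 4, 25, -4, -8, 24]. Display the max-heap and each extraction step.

Build heap: [25, 4, 24, -4, -8, 23]
Extract 25: [24, 4, 23, -4, -8, 25]
Extract 24: [23, 4, -8, -4, 24, 25]
Extract 23: [4, -4, -8, 23, 24, 25]
Extract 4: [-4, -8, 4, 23, 24, 25]
Extract -4: [-8, -4, 4, 23, 24, 25]


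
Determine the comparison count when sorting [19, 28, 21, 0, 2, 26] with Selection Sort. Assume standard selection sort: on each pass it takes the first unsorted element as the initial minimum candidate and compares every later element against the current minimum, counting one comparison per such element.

Pass 1: scan indices 1..5 for the minimum = 5 comparison(s); min is 0, place at index 0 -> [0, 28, 21, 19, 2, 26]
Pass 2: scan indices 2..5 for the minimum = 4 comparison(s); min is 2, place at index 1 -> [0, 2, 21, 19, 28, 26]
Pass 3: scan indices 3..5 for the minimum = 3 comparison(s); min is 19, place at index 2 -> [0, 2, 19, 21, 28, 26]
Pass 4: scan indices 4..5 for the minimum = 2 comparison(s); min is 21, place at index 3 -> [0, 2, 19, 21, 28, 26]
Pass 5: scan indices 5..5 for the minimum = 1 comparison(s); min is 26, place at index 4 -> [0, 2, 19, 21, 26, 28]
Selection sort always scans the whole unsorted suffix, so the count is (n-1) + (n-2) + ... + 1 = n(n-1)/2 = 6*5/2 = 15 regardless of the input order.
Total comparisons: 5 + 4 + 3 + 2 + 1 = 15


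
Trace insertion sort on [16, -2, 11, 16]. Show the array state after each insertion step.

First element 16 is already 'sorted'
Insert -2: shifted 1 elements -> [-2, 16, 11, 16]
Insert 11: shifted 1 elements -> [-2, 11, 16, 16]
Insert 16: shifted 0 elements -> [-2, 11, 16, 16]


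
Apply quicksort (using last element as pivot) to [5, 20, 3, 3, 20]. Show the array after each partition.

Partition 1: pivot=20 at index 4 -> [5, 20, 3, 3, 20]
Partition 2: pivot=3 at index 1 -> [3, 3, 5, 20, 20]
Partition 3: pivot=20 at index 3 -> [3, 3, 5, 20, 20]


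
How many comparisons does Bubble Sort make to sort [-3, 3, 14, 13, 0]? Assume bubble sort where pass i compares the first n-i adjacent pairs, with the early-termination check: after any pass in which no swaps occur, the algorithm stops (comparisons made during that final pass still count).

Pass 1: compare adjacent pairs (0,1)..(3,4) = 4 comparison(s), 2 swap(s) -> [-3, 3, 13, 0, 14]
Pass 2: compare adjacent pairs (0,1)..(2,3) = 3 comparison(s), 1 swap(s) -> [-3, 3, 0, 13, 14]
Pass 3: compare adjacent pairs (0,1)..(1,2) = 2 comparison(s), 1 swap(s) -> [-3, 0, 3, 13, 14]
Pass 4: compare adjacent pairs (0,1)..(0,1) = 1 comparison(s), 0 swap(s) -> [-3, 0, 3, 13, 14]
No swaps in this pass, so bubble sort stops here.
Total comparisons: 4 + 3 + 2 + 1 = 10


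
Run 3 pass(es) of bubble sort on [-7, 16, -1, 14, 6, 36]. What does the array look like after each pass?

After pass 1: [-7, -1, 14, 6, 16, 36] (3 swaps)
After pass 2: [-7, -1, 6, 14, 16, 36] (1 swaps)
After pass 3: [-7, -1, 6, 14, 16, 36] (0 swaps)
Total swaps: 4


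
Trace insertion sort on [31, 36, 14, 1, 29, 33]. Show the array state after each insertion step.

First element 31 is already 'sorted'
Insert 36: shifted 0 elements -> [31, 36, 14, 1, 29, 33]
Insert 14: shifted 2 elements -> [14, 31, 36, 1, 29, 33]
Insert 1: shifted 3 elements -> [1, 14, 31, 36, 29, 33]
Insert 29: shifted 2 elements -> [1, 14, 29, 31, 36, 33]
Insert 33: shifted 1 elements -> [1, 14, 29, 31, 33, 36]


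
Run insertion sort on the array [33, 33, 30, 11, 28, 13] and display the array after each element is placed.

First element 33 is already 'sorted'
Insert 33: shifted 0 elements -> [33, 33, 30, 11, 28, 13]
Insert 30: shifted 2 elements -> [30, 33, 33, 11, 28, 13]
Insert 11: shifted 3 elements -> [11, 30, 33, 33, 28, 13]
Insert 28: shifted 3 elements -> [11, 28, 30, 33, 33, 13]
Insert 13: shifted 4 elements -> [11, 13, 28, 30, 33, 33]


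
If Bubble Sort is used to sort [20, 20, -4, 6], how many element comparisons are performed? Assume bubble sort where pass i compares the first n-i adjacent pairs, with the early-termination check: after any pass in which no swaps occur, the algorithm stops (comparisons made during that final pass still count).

Pass 1: compare adjacent pairs (0,1)..(2,3) = 3 comparison(s), 2 swap(s) -> [20, -4, 6, 20]
Pass 2: compare adjacent pairs (0,1)..(1,2) = 2 comparison(s), 2 swap(s) -> [-4, 6, 20, 20]
Pass 3: compare adjacent pairs (0,1)..(0,1) = 1 comparison(s), 0 swap(s) -> [-4, 6, 20, 20]
No swaps in this pass, so bubble sort stops here.
Total comparisons: 3 + 2 + 1 = 6


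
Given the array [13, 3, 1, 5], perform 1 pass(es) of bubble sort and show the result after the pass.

After pass 1: [3, 1, 5, 13] (3 swaps)
Total swaps: 3


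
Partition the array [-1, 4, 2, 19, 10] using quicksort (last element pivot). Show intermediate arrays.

Partition 1: pivot=10 at index 3 -> [-1, 4, 2, 10, 19]
Partition 2: pivot=2 at index 1 -> [-1, 2, 4, 10, 19]


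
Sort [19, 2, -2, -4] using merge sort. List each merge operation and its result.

Divide and conquer:
  Merge [19] + [2] -> [2, 19]
  Merge [-2] + [-4] -> [-4, -2]
  Merge [2, 19] + [-4, -2] -> [-4, -2, 2, 19]


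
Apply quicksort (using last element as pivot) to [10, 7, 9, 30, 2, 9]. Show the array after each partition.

Partition 1: pivot=9 at index 3 -> [7, 9, 2, 9, 10, 30]
Partition 2: pivot=2 at index 0 -> [2, 9, 7, 9, 10, 30]
Partition 3: pivot=7 at index 1 -> [2, 7, 9, 9, 10, 30]
Partition 4: pivot=30 at index 5 -> [2, 7, 9, 9, 10, 30]


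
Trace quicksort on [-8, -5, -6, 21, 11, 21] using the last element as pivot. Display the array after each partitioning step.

Partition 1: pivot=21 at index 5 -> [-8, -5, -6, 21, 11, 21]
Partition 2: pivot=11 at index 3 -> [-8, -5, -6, 11, 21, 21]
Partition 3: pivot=-6 at index 1 -> [-8, -6, -5, 11, 21, 21]


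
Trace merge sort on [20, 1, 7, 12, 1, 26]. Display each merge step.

Divide and conquer:
  Merge [1] + [7] -> [1, 7]
  Merge [20] + [1, 7] -> [1, 7, 20]
  Merge [1] + [26] -> [1, 26]
  Merge [12] + [1, 26] -> [1, 12, 26]
  Merge [1, 7, 20] + [1, 12, 26] -> [1, 1, 7, 12, 20, 26]


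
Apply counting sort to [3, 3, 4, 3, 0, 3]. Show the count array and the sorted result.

Count array: [1, 0, 0, 4, 1]
(count[i] = number of elements equal to i)
Cumulative count: [1, 1, 1, 5, 6]
Sorted: [0, 3, 3, 3, 3, 4]


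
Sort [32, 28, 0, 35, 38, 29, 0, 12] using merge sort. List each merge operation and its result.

Divide and conquer:
  Merge [32] + [28] -> [28, 32]
  Merge [0] + [35] -> [0, 35]
  Merge [28, 32] + [0, 35] -> [0, 28, 32, 35]
  Merge [38] + [29] -> [29, 38]
  Merge [0] + [12] -> [0, 12]
  Merge [29, 38] + [0, 12] -> [0, 12, 29, 38]
  Merge [0, 28, 32, 35] + [0, 12, 29, 38] -> [0, 0, 12, 28, 29, 32, 35, 38]


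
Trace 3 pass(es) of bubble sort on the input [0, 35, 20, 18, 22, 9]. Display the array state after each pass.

After pass 1: [0, 20, 18, 22, 9, 35] (4 swaps)
After pass 2: [0, 18, 20, 9, 22, 35] (2 swaps)
After pass 3: [0, 18, 9, 20, 22, 35] (1 swaps)
Total swaps: 7


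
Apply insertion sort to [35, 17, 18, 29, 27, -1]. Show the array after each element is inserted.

First element 35 is already 'sorted'
Insert 17: shifted 1 elements -> [17, 35, 18, 29, 27, -1]
Insert 18: shifted 1 elements -> [17, 18, 35, 29, 27, -1]
Insert 29: shifted 1 elements -> [17, 18, 29, 35, 27, -1]
Insert 27: shifted 2 elements -> [17, 18, 27, 29, 35, -1]
Insert -1: shifted 5 elements -> [-1, 17, 18, 27, 29, 35]


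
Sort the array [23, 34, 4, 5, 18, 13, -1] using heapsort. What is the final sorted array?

Build heap: [34, 23, 13, 5, 18, 4, -1]
Extract 34: [23, 18, 13, 5, -1, 4, 34]
Extract 23: [18, 5, 13, 4, -1, 23, 34]
Extract 18: [13, 5, -1, 4, 18, 23, 34]
Extract 13: [5, 4, -1, 13, 18, 23, 34]
Extract 5: [4, -1, 5, 13, 18, 23, 34]
Extract 4: [-1, 4, 5, 13, 18, 23, 34]


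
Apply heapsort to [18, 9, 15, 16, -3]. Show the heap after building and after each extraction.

Build heap: [18, 16, 15, 9, -3]
Extract 18: [16, 9, 15, -3, 18]
Extract 16: [15, 9, -3, 16, 18]
Extract 15: [9, -3, 15, 16, 18]
Extract 9: [-3, 9, 15, 16, 18]


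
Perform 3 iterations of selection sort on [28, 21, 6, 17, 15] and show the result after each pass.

Pass 1: Select minimum 6 at index 2, swap -> [6, 21, 28, 17, 15]
Pass 2: Select minimum 15 at index 4, swap -> [6, 15, 28, 17, 21]
Pass 3: Select minimum 17 at index 3, swap -> [6, 15, 17, 28, 21]


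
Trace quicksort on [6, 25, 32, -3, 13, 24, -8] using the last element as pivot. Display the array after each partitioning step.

Partition 1: pivot=-8 at index 0 -> [-8, 25, 32, -3, 13, 24, 6]
Partition 2: pivot=6 at index 2 -> [-8, -3, 6, 25, 13, 24, 32]
Partition 3: pivot=32 at index 6 -> [-8, -3, 6, 25, 13, 24, 32]
Partition 4: pivot=24 at index 4 -> [-8, -3, 6, 13, 24, 25, 32]


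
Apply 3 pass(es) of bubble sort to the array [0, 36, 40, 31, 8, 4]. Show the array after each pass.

After pass 1: [0, 36, 31, 8, 4, 40] (3 swaps)
After pass 2: [0, 31, 8, 4, 36, 40] (3 swaps)
After pass 3: [0, 8, 4, 31, 36, 40] (2 swaps)
Total swaps: 8


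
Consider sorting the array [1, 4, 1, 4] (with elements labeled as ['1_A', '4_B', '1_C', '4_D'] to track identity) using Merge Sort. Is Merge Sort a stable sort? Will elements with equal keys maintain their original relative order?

Trace Merge Sort on the labeled array (the key is the number; the letter only tracks identity):
  Merge [1_A] + [4_B] -> [1_A, 4_B]
  Merge [1_C] + [4_D] -> [1_C, 4_D]
  Merge [1_A, 4_B] + [1_C, 4_D] -> [1_A, 1_C, 4_B, 4_D]
Final order: [1_A, 1_C, 4_B, 4_D]
Equal keys:
  value 1: originally 1_A, 1_C; after sorting 1_A, 1_C -> order preserved
  value 4: originally 4_B, 4_D; after sorting 4_B, 4_D -> order preserved
All equal keys kept their original relative order. Merge Sort is stable: when the heads of the two halves are equal the merge takes from the left half first.
Answer: Stable


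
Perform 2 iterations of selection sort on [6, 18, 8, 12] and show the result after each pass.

Pass 1: Select minimum 6 at index 0, swap -> [6, 18, 8, 12]
Pass 2: Select minimum 8 at index 2, swap -> [6, 8, 18, 12]


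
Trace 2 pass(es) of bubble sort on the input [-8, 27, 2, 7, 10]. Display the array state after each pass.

After pass 1: [-8, 2, 7, 10, 27] (3 swaps)
After pass 2: [-8, 2, 7, 10, 27] (0 swaps)
Total swaps: 3


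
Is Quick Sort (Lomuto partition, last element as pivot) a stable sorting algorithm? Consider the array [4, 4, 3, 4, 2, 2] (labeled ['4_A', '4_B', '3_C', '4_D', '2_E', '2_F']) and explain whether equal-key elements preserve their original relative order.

Trace Quick Sort on the labeled array (the key is the number; the letter only tracks identity):
  Partition indices 0..5 around pivot 2_F -> [2_E, 2_F, 3_C, 4_D, 4_A, 4_B]
  Partition indices 2..5 around pivot 4_B -> [2_E, 2_F, 3_C, 4_D, 4_A, 4_B]
  Partition indices 2..4 around pivot 4_A -> [2_E, 2_F, 3_C, 4_D, 4_A, 4_B]
  Partition indices 2..3 around pivot 4_D -> [2_E, 2_F, 3_C, 4_D, 4_A, 4_B]
Final order: [2_E, 2_F, 3_C, 4_D, 4_A, 4_B]
Equal keys:
  value 2: originally 2_E, 2_F; after sorting 2_E, 2_F -> order preserved
  value 4: originally 4_A, 4_B, 4_D; after sorting 4_D, 4_A, 4_B -> order changed
Equal keys were reordered, so Quick Sort is not stable: partition swaps elements across long distances and can reorder equal keys. (One such input is enough; an unstable sort may happen to preserve order on other inputs, but it gives no guarantee.)
Answer: Not stable


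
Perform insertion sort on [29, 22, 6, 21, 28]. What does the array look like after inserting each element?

First element 29 is already 'sorted'
Insert 22: shifted 1 elements -> [22, 29, 6, 21, 28]
Insert 6: shifted 2 elements -> [6, 22, 29, 21, 28]
Insert 21: shifted 2 elements -> [6, 21, 22, 29, 28]
Insert 28: shifted 1 elements -> [6, 21, 22, 28, 29]
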